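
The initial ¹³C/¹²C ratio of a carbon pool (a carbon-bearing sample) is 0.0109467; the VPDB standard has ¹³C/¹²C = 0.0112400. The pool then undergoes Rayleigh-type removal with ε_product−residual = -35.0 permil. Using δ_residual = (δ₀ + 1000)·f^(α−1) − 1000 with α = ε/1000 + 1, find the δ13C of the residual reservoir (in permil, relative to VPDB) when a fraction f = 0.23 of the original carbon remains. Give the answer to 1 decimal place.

25.3 permil

δ₀ = (0.0109467/0.0112400 − 1)×1000 = (0.973906 − 1)×1000 = -26.094 permil
α − 1 = ε/1000 = -0.0350
f^(α−1) = 0.23^(-0.0350) = 1.052785
δ_res = (-26.094 + 1000) × 1.052785 − 1000 = 1025.313 − 1000 = 25.31 permil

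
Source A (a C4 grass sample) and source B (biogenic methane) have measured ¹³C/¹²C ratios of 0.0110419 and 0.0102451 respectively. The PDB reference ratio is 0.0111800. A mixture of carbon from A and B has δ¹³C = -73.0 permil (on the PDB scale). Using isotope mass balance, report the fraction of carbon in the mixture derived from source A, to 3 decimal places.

δ_A = (0.0110419/0.0111800 − 1)×1000 = (0.987648 − 1)×1000 = -12.352 permil
δ_B = (0.0102451/0.0111800 − 1)×1000 = (0.916377 − 1)×1000 = -83.623 permil
f_A = (δ_mix − δ_B)/(δ_A − δ_B) = (-73.0 − (-83.623))/(-12.352 − (-83.623))
f_A = 10.623 / 71.270 = 0.1490

0.149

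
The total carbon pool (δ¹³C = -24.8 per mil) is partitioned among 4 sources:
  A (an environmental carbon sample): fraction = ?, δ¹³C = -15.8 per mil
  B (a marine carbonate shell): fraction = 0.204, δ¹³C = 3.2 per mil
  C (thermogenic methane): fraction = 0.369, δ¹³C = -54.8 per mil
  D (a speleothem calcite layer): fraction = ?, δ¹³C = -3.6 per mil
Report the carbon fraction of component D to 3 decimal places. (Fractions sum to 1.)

0.124

Let f_D and f_A be the unknown fractions; fractions sum to 1 so f_D + f_A = 0.427.
Mass balance: Σ fᵢ·δᵢ = δ_bulk ⇒ f_D·(-3.6) + f_A·(-15.8) = -24.8 − (-19.568) = -5.232
Substitute f_A = 0.427 − f_D:
f_D·(-3.6 − -15.8) = -5.232 − 0.427×(-15.8) = 1.515
f_D = 1.515 / 12.2 = 0.1242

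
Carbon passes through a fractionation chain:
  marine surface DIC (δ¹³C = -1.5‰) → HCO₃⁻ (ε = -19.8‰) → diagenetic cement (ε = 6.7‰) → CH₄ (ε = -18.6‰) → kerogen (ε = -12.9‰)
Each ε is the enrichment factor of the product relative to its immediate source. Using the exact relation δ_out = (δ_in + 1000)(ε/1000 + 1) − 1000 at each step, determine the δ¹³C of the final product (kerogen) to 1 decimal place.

-45.5‰

step 1: δ = (-1.50 + 1000)·(-19.8/1000 + 1) − 1000 = -21.27‰
step 2: δ = (-21.27 + 1000)·(6.7/1000 + 1) − 1000 = -14.71‰
step 3: δ = (-14.71 + 1000)·(-18.6/1000 + 1) − 1000 = -33.04‰
step 4: δ = (-33.04 + 1000)·(-12.9/1000 + 1) − 1000 = -45.51‰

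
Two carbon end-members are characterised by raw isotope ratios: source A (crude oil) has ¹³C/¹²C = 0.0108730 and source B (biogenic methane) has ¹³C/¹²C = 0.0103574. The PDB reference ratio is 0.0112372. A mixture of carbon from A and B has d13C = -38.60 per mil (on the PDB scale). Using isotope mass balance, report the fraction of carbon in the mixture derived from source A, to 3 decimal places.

0.865

δ_A = (0.0108730/0.0112372 − 1)×1000 = (0.967590 − 1)×1000 = -32.410 per mil
δ_B = (0.0103574/0.0112372 − 1)×1000 = (0.921706 − 1)×1000 = -78.294 per mil
f_A = (δ_mix − δ_B)/(δ_A − δ_B) = (-38.60 − (-78.294))/(-32.410 − (-78.294))
f_A = 39.694 / 45.883 = 0.8651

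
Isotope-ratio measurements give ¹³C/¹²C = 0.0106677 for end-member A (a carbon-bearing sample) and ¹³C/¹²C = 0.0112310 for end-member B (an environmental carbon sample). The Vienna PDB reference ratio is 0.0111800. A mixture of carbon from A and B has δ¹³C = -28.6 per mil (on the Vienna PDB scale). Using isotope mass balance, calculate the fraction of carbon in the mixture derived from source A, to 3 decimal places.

δ_A = (0.0106677/0.0111800 − 1)×1000 = (0.954177 − 1)×1000 = -45.823 per mil
δ_B = (0.0112310/0.0111800 − 1)×1000 = (1.004562 − 1)×1000 = 4.562 per mil
f_A = (δ_mix − δ_B)/(δ_A − δ_B) = (-28.6 − (4.562))/(-45.823 − (4.562))
f_A = -33.162 / -50.385 = 0.6582

0.658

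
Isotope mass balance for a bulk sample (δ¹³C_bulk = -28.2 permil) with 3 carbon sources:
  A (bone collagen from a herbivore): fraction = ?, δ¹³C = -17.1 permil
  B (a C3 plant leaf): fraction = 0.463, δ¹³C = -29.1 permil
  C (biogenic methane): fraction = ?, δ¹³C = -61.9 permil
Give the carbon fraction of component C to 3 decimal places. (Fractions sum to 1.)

Let f_C and f_A be the unknown fractions; fractions sum to 1 so f_C + f_A = 0.537.
Mass balance: Σ fᵢ·δᵢ = δ_bulk ⇒ f_C·(-61.9) + f_A·(-17.1) = -28.2 − (-13.473) = -14.727
Substitute f_A = 0.537 − f_C:
f_C·(-61.9 − -17.1) = -14.727 − 0.537×(-17.1) = -5.544
f_C = -5.544 / -44.8 = 0.1237

0.124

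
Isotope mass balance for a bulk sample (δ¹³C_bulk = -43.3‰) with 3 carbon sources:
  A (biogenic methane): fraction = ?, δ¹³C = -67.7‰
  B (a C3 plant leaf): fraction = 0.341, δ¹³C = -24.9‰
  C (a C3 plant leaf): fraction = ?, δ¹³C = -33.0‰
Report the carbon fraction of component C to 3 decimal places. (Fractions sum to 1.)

Let f_C and f_A be the unknown fractions; fractions sum to 1 so f_C + f_A = 0.659.
Mass balance: Σ fᵢ·δᵢ = δ_bulk ⇒ f_C·(-33.0) + f_A·(-67.7) = -43.3 − (-8.491) = -34.809
Substitute f_A = 0.659 − f_C:
f_C·(-33.0 − -67.7) = -34.809 − 0.659×(-67.7) = 9.805
f_C = 9.805 / 34.7 = 0.2826

0.283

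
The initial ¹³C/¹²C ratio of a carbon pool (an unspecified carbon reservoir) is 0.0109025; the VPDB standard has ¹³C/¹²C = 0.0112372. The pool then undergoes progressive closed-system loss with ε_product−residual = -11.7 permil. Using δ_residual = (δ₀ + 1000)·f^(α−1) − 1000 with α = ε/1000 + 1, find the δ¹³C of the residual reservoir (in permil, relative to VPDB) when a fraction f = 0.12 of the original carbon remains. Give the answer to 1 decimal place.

-5.4 permil

δ₀ = (0.0109025/0.0112372 − 1)×1000 = (0.970215 − 1)×1000 = -29.785 permil
α − 1 = ε/1000 = -0.0117
f^(α−1) = 0.12^(-0.0117) = 1.025117
δ_res = (-29.785 + 1000) × 1.025117 − 1000 = 994.584 − 1000 = -5.42 permil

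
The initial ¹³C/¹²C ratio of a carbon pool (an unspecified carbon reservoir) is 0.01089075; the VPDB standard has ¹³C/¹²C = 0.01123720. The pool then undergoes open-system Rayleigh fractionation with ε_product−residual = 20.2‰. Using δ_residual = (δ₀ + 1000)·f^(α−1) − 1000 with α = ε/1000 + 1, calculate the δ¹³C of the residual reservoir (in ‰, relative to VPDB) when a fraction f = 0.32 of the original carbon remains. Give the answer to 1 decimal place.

-52.9‰

δ₀ = (0.01089075/0.01123720 − 1)×1000 = (0.969169 − 1)×1000 = -30.831‰
α − 1 = ε/1000 = 0.0202
f^(α−1) = 0.32^(0.0202) = 0.977246
δ_res = (-30.831 + 1000) × 0.977246 − 1000 = 947.117 − 1000 = -52.88‰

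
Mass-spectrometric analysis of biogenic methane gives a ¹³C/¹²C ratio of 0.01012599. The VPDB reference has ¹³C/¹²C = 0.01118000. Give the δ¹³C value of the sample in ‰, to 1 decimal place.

δ¹³C = (R_sample / R_standard − 1) × 1000
R_sample / R_standard = 0.01012599 / 0.01118000 = 0.905724
δ¹³C = (0.905724 − 1) × 1000 = -94.28‰

-94.3‰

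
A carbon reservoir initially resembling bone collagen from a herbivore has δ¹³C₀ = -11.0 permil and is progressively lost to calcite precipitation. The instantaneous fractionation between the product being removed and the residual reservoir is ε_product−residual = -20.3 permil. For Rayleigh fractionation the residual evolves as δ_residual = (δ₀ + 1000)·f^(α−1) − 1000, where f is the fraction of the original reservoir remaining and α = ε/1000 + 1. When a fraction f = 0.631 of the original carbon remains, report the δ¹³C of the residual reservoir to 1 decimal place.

-1.7 permil

Rayleigh residual: δ_res = (δ₀ + 1000)·f^(α−1) − 1000
α = ε/1000 + 1 = 0.97970, so α − 1 = -0.02030
f^(α−1) = 0.631^(-0.02030) = 1.009391
δ_res = (-11.0 + 1000) × 1.009391 − 1000 = 998.288 − 1000 = -1.71 permil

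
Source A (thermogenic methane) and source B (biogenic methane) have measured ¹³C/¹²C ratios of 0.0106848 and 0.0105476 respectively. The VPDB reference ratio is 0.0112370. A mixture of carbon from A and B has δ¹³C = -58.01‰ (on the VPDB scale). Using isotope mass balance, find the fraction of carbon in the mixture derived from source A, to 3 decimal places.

δ_A = (0.0106848/0.0112370 − 1)×1000 = (0.950859 − 1)×1000 = -49.141‰
δ_B = (0.0105476/0.0112370 − 1)×1000 = (0.938649 − 1)×1000 = -61.351‰
f_A = (δ_mix − δ_B)/(δ_A − δ_B) = (-58.01 − (-61.351))/(-49.141 − (-61.351))
f_A = 3.341 / 12.210 = 0.2736

0.274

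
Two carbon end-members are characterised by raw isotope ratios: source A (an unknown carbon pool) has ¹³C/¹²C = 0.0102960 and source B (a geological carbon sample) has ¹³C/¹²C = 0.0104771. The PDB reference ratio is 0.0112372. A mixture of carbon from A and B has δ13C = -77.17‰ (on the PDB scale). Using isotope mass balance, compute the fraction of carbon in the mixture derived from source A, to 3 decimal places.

δ_A = (0.0102960/0.0112372 − 1)×1000 = (0.916242 − 1)×1000 = -83.758‰
δ_B = (0.0104771/0.0112372 − 1)×1000 = (0.932359 − 1)×1000 = -67.641‰
f_A = (δ_mix − δ_B)/(δ_A − δ_B) = (-77.17 − (-67.641))/(-83.758 − (-67.641))
f_A = -9.529 / -16.116 = 0.5912

0.591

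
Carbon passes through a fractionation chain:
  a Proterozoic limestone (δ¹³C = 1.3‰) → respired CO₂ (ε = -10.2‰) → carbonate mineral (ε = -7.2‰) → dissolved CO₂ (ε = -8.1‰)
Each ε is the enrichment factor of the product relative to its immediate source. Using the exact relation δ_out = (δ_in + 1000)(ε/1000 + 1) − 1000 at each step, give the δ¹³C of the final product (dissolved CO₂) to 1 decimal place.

-24.0‰

step 1: δ = (1.30 + 1000)·(-10.2/1000 + 1) − 1000 = -8.91‰
step 2: δ = (-8.91 + 1000)·(-7.2/1000 + 1) − 1000 = -16.05‰
step 3: δ = (-16.05 + 1000)·(-8.1/1000 + 1) − 1000 = -24.02‰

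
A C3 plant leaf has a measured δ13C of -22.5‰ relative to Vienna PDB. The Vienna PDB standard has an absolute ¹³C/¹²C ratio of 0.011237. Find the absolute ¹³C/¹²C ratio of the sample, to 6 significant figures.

R_sample = R_standard × (δ13C/1000 + 1)
R_sample = 0.011237 × (-22.5/1000 + 1) = 0.011237 × 0.977500
R_sample = 0.0109842

0.0109842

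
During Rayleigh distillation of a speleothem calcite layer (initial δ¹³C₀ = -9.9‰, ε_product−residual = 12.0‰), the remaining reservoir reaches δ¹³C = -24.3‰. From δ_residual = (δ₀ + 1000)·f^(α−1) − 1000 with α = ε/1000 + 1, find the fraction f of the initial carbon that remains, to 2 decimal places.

α − 1 = ε/1000 = 0.0120
(δ_res + 1000)/(δ₀ + 1000) = (-24.3 + 1000)/(-9.9 + 1000) = 975.7/990.1 = 0.985456
f = 0.985456^(1/0.0120) = exp(ln(0.985456)/0.0120) = exp(-0.01465/0.0120)
f = exp(-1.2209) = 0.2950

0.29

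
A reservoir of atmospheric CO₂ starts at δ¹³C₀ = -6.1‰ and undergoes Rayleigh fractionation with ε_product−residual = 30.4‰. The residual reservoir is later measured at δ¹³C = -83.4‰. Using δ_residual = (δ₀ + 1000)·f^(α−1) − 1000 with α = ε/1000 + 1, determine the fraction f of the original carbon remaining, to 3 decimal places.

0.070

α − 1 = ε/1000 = 0.0304
(δ_res + 1000)/(δ₀ + 1000) = (-83.4 + 1000)/(-6.1 + 1000) = 916.6/993.9 = 0.922226
f = 0.922226^(1/0.0304) = exp(ln(0.922226)/0.0304) = exp(-0.08097/0.0304)
f = exp(-2.6633) = 0.0697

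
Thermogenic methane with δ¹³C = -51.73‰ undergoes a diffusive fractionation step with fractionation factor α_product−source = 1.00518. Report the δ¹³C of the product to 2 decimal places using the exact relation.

δ_product = (δ_source + 1000)·α − 1000
δ_product = (-51.73 + 1000) × 1.00518 − 1000
δ_product = 953.182 − 1000 = -46.818‰

-46.82‰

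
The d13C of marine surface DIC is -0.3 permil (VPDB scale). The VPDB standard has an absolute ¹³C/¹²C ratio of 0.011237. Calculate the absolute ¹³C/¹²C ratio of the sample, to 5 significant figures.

R_sample = R_standard × (d13C/1000 + 1)
R_sample = 0.011237 × (-0.3/1000 + 1) = 0.011237 × 0.999700
R_sample = 0.0112336

0.011234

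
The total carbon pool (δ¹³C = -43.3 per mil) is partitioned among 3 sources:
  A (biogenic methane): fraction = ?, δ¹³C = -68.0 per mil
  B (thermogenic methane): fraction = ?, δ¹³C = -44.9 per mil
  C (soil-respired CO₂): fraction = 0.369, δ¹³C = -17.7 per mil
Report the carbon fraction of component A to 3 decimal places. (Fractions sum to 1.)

Let f_A and f_B be the unknown fractions; fractions sum to 1 so f_A + f_B = 0.631.
Mass balance: Σ fᵢ·δᵢ = δ_bulk ⇒ f_A·(-68.0) + f_B·(-44.9) = -43.3 − (-6.531) = -36.769
Substitute f_B = 0.631 − f_A:
f_A·(-68.0 − -44.9) = -36.769 − 0.631×(-44.9) = -8.437
f_A = -8.437 / -23.1 = 0.3652

0.365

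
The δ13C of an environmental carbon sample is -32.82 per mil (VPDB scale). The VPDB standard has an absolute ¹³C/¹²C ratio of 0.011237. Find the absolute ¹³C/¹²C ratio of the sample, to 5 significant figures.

0.010868

R_sample = R_standard × (δ13C/1000 + 1)
R_sample = 0.011237 × (-32.82/1000 + 1) = 0.011237 × 0.967180
R_sample = 0.0108682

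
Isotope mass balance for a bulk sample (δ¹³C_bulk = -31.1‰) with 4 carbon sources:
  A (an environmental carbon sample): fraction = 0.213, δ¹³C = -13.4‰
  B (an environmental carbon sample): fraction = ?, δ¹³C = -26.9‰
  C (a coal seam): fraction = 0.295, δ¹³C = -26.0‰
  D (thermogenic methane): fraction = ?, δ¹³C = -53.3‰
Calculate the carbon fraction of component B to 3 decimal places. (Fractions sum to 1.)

0.214

Let f_B and f_D be the unknown fractions; fractions sum to 1 so f_B + f_D = 0.492.
Mass balance: Σ fᵢ·δᵢ = δ_bulk ⇒ f_B·(-26.9) + f_D·(-53.3) = -31.1 − (-10.524) = -20.576
Substitute f_D = 0.492 − f_B:
f_B·(-26.9 − -53.3) = -20.576 − 0.492×(-53.3) = 5.648
f_B = 5.648 / 26.4 = 0.2139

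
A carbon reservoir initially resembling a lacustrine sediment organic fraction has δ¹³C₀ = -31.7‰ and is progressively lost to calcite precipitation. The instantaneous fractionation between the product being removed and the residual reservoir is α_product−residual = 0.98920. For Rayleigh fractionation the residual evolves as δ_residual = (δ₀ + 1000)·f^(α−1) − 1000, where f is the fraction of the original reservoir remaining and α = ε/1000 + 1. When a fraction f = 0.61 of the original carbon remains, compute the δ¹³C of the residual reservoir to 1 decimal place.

Rayleigh residual: δ_res = (δ₀ + 1000)·f^(α−1) − 1000
α − 1 = -0.01080
f^(α−1) = 0.61^(-0.01080) = 1.005353
δ_res = (-31.7 + 1000) × 1.005353 − 1000 = 973.483 − 1000 = -26.52‰

-26.5‰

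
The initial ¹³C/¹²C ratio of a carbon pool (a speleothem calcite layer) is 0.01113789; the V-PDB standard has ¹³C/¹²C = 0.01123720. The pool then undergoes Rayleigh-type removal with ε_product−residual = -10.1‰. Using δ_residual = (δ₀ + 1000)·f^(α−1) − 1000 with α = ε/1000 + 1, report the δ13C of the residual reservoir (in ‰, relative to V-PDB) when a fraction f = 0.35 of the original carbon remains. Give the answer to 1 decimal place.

δ₀ = (0.01113789/0.01123720 − 1)×1000 = (0.991162 − 1)×1000 = -8.838‰
α − 1 = ε/1000 = -0.0101
f^(α−1) = 0.35^(-0.0101) = 1.010660
δ_res = (-8.838 + 1000) × 1.010660 − 1000 = 1001.728 − 1000 = 1.73‰

1.7‰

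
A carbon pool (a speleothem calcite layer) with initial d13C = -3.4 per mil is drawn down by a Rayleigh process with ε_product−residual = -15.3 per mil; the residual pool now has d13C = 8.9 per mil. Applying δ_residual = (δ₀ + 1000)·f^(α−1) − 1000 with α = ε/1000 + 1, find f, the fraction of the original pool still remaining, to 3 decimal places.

α − 1 = ε/1000 = -0.0153
(δ_res + 1000)/(δ₀ + 1000) = (8.9 + 1000)/(-3.4 + 1000) = 1008.9/996.6 = 1.012342
f = 1.012342^(1/-0.0153) = exp(ln(1.012342)/-0.0153) = exp(0.01227/-0.0153)
f = exp(-0.8017) = 0.4486

0.449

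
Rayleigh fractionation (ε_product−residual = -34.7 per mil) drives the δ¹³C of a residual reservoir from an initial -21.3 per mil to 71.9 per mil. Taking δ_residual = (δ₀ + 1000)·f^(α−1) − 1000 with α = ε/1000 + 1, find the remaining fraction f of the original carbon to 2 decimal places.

α − 1 = ε/1000 = -0.0347
(δ_res + 1000)/(δ₀ + 1000) = (71.9 + 1000)/(-21.3 + 1000) = 1071.9/978.7 = 1.095228
f = 1.095228^(1/-0.0347) = exp(ln(1.095228)/-0.0347) = exp(0.09096/-0.0347)
f = exp(-2.6214) = 0.0727

0.07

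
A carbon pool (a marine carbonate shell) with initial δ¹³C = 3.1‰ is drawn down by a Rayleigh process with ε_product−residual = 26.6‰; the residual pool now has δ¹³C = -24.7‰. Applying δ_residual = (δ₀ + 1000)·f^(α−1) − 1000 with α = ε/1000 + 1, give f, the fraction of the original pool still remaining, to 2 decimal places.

0.35

α − 1 = ε/1000 = 0.0266
(δ_res + 1000)/(δ₀ + 1000) = (-24.7 + 1000)/(3.1 + 1000) = 975.3/1003.1 = 0.972286
f = 0.972286^(1/0.0266) = exp(ln(0.972286)/0.0266) = exp(-0.02811/0.0266)
f = exp(-1.0566) = 0.3476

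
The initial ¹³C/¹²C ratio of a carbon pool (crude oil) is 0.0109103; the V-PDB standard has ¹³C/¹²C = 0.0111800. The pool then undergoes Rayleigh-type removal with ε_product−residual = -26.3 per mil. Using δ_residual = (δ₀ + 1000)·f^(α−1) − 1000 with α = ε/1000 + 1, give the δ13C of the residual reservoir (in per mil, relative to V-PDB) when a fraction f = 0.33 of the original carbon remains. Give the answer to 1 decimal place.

δ₀ = (0.0109103/0.0111800 − 1)×1000 = (0.975877 − 1)×1000 = -24.123 per mil
α − 1 = ε/1000 = -0.0263
f^(α−1) = 0.33^(-0.0263) = 1.029587
δ_res = (-24.123 + 1000) × 1.029587 − 1000 = 1004.750 − 1000 = 4.75 per mil

4.7 per mil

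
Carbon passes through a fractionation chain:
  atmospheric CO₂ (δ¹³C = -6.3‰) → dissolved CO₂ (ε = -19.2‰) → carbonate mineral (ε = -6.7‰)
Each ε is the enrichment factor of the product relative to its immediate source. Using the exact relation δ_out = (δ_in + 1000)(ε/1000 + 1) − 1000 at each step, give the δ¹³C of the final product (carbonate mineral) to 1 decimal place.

step 1: δ = (-6.30 + 1000)·(-19.2/1000 + 1) − 1000 = -25.38‰
step 2: δ = (-25.38 + 1000)·(-6.7/1000 + 1) − 1000 = -31.91‰

-31.9‰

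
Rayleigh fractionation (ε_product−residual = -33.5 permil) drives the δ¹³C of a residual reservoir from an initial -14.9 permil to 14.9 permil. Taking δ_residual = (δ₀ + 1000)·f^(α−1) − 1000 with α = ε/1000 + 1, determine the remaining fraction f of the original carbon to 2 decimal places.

α − 1 = ε/1000 = -0.0335
(δ_res + 1000)/(δ₀ + 1000) = (14.9 + 1000)/(-14.9 + 1000) = 1014.9/985.1 = 1.030251
f = 1.030251^(1/-0.0335) = exp(ln(1.030251)/-0.0335) = exp(0.02980/-0.0335)
f = exp(-0.8896) = 0.4108

0.41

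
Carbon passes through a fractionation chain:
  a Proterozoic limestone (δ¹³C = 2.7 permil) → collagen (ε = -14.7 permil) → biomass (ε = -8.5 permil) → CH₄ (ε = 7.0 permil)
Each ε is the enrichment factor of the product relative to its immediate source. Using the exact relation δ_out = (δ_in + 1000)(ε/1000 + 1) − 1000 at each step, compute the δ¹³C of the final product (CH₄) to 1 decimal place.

step 1: δ = (2.70 + 1000)·(-14.7/1000 + 1) − 1000 = -12.04 permil
step 2: δ = (-12.04 + 1000)·(-8.5/1000 + 1) − 1000 = -20.44 permil
step 3: δ = (-20.44 + 1000)·(7.0/1000 + 1) − 1000 = -13.58 permil

-13.6 permil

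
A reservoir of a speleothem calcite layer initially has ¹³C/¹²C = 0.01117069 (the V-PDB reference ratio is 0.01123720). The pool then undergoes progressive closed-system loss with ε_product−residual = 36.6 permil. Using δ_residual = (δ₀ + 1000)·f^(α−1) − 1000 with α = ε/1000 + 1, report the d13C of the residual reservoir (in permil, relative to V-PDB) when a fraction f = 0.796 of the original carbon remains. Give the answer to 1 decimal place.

δ₀ = (0.01117069/0.01123720 − 1)×1000 = (0.994081 − 1)×1000 = -5.919 permil
α − 1 = ε/1000 = 0.0366
f^(α−1) = 0.796^(0.0366) = 0.991684
δ_res = (-5.919 + 1000) × 0.991684 − 1000 = 985.815 − 1000 = -14.19 permil

-14.2 permil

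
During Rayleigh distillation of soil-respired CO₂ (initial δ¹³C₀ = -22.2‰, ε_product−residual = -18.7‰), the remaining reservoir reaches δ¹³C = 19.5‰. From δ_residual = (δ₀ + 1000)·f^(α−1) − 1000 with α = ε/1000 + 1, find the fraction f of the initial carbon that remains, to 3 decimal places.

0.107

α − 1 = ε/1000 = -0.0187
(δ_res + 1000)/(δ₀ + 1000) = (19.5 + 1000)/(-22.2 + 1000) = 1019.5/977.8 = 1.042647
f = 1.042647^(1/-0.0187) = exp(ln(1.042647)/-0.0187) = exp(0.04176/-0.0187)
f = exp(-2.2333) = 0.1072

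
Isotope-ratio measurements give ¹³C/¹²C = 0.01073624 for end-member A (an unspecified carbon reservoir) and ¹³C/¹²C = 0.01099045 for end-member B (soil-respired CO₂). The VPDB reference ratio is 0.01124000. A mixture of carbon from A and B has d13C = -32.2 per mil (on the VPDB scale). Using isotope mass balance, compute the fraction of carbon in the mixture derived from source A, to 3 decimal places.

0.442

δ_A = (0.01073624/0.01124000 − 1)×1000 = (0.955181 − 1)×1000 = -44.819 per mil
δ_B = (0.01099045/0.01124000 − 1)×1000 = (0.977798 − 1)×1000 = -22.202 per mil
f_A = (δ_mix − δ_B)/(δ_A − δ_B) = (-32.2 − (-22.202))/(-44.819 − (-22.202))
f_A = -9.998 / -22.617 = 0.4421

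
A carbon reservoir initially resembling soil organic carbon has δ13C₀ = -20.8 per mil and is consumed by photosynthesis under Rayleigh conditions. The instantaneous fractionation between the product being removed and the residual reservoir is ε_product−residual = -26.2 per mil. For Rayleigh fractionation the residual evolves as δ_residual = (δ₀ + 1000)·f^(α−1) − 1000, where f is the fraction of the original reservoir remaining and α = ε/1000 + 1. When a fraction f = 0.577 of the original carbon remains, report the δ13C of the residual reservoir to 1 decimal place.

-6.6 per mil

Rayleigh residual: δ_res = (δ₀ + 1000)·f^(α−1) − 1000
α = ε/1000 + 1 = 0.97380, so α − 1 = -0.02620
f^(α−1) = 0.577^(-0.02620) = 1.014512
δ_res = (-20.8 + 1000) × 1.014512 − 1000 = 993.410 − 1000 = -6.59 per mil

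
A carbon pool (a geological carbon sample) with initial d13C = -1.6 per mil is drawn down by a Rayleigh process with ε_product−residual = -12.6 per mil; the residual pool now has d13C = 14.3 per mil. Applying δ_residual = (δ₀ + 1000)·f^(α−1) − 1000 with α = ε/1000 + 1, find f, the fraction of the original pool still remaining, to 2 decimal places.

0.29

α − 1 = ε/1000 = -0.0126
(δ_res + 1000)/(δ₀ + 1000) = (14.3 + 1000)/(-1.6 + 1000) = 1014.3/998.4 = 1.015925
f = 1.015925^(1/-0.0126) = exp(ln(1.015925)/-0.0126) = exp(0.01580/-0.0126)
f = exp(-1.2540) = 0.2854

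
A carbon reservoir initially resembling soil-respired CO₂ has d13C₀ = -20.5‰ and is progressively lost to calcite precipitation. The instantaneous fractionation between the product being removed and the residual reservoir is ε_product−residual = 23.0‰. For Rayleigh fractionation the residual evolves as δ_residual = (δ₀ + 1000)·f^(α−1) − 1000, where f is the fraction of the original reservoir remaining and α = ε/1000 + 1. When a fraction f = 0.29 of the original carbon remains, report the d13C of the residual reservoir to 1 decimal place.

-48.0‰

Rayleigh residual: δ_res = (δ₀ + 1000)·f^(α−1) − 1000
α = ε/1000 + 1 = 1.02300, so α − 1 = 0.02300
f^(α−1) = 0.29^(0.02300) = 0.971930
δ_res = (-20.5 + 1000) × 0.971930 − 1000 = 952.006 − 1000 = -47.99‰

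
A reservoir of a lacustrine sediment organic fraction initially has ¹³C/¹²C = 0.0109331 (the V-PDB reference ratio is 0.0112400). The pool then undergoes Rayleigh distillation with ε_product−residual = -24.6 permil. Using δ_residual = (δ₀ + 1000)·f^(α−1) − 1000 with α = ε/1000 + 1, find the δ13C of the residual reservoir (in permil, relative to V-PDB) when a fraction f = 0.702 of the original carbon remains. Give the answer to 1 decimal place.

-18.8 permil

δ₀ = (0.0109331/0.0112400 − 1)×1000 = (0.972696 − 1)×1000 = -27.304 permil
α − 1 = ε/1000 = -0.0246
f^(α−1) = 0.702^(-0.0246) = 1.008742
δ_res = (-27.304 + 1000) × 1.008742 − 1000 = 981.199 − 1000 = -18.80 permil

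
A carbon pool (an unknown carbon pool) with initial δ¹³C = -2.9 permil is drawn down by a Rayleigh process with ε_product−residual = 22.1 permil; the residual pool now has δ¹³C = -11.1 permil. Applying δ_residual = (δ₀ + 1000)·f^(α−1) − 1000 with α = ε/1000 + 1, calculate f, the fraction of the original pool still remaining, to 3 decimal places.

0.688

α − 1 = ε/1000 = 0.0221
(δ_res + 1000)/(δ₀ + 1000) = (-11.1 + 1000)/(-2.9 + 1000) = 988.9/997.1 = 0.991776
f = 0.991776^(1/0.0221) = exp(ln(0.991776)/0.0221) = exp(-0.00826/0.0221)
f = exp(-0.3737) = 0.6882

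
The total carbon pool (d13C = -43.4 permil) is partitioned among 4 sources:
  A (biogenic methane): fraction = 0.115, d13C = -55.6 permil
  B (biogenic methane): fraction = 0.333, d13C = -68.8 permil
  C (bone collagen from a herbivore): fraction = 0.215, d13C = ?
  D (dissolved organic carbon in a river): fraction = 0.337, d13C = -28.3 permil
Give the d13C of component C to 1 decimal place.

-21.2 permil

Isotope mass balance: δ_bulk = Σ fᵢ·δᵢ.
-43.4 = 0.115×(-55.6) + 0.333×(-68.8) + 0.215×δ_C + 0.337×(-28.3)
0.215·δ_C = -43.4 − (-38.841) = -4.559
δ_C = -4.559 / 0.215 = -21.20 permil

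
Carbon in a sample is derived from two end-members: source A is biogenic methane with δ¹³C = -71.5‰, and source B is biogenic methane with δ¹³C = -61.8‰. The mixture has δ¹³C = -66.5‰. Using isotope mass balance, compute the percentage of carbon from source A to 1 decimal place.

48.5%

δ_mix = f_A·δ_A + (1 − f_A)·δ_B  ⇒  f_A = (δ_mix − δ_B)/(δ_A − δ_B)
f_A = (-66.5 − (-61.8)) / (-71.5 − (-61.8))
f_A = -4.7 / -9.7 = 0.4845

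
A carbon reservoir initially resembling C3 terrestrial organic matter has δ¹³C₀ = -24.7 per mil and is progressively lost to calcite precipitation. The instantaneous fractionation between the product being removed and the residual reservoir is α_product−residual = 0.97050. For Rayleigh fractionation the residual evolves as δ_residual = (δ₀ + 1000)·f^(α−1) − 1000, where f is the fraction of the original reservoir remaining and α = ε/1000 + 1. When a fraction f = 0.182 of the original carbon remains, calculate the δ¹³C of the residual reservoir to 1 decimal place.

Rayleigh residual: δ_res = (δ₀ + 1000)·f^(α−1) − 1000
α − 1 = -0.02950
f^(α−1) = 0.182^(-0.02950) = 1.051545
δ_res = (-24.7 + 1000) × 1.051545 − 1000 = 1025.572 − 1000 = 25.57 per mil

25.6 per mil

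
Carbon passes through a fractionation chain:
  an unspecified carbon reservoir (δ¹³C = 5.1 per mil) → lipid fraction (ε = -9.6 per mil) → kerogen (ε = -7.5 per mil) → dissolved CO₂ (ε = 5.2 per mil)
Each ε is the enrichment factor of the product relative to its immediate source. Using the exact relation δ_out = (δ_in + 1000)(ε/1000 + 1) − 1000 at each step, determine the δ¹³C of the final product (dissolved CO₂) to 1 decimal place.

step 1: δ = (5.10 + 1000)·(-9.6/1000 + 1) − 1000 = -4.55 per mil
step 2: δ = (-4.55 + 1000)·(-7.5/1000 + 1) − 1000 = -12.01 per mil
step 3: δ = (-12.01 + 1000)·(5.2/1000 + 1) − 1000 = -6.88 per mil

-6.9 per mil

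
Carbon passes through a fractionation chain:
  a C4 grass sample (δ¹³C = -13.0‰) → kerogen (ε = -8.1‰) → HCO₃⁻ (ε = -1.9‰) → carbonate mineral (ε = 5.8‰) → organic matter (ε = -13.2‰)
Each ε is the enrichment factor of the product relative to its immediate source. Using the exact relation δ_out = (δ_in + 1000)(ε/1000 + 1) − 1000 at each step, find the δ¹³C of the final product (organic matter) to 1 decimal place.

step 1: δ = (-13.00 + 1000)·(-8.1/1000 + 1) − 1000 = -20.99‰
step 2: δ = (-20.99 + 1000)·(-1.9/1000 + 1) − 1000 = -22.85‰
step 3: δ = (-22.85 + 1000)·(5.8/1000 + 1) − 1000 = -17.19‰
step 4: δ = (-17.19 + 1000)·(-13.2/1000 + 1) − 1000 = -30.16‰

-30.2‰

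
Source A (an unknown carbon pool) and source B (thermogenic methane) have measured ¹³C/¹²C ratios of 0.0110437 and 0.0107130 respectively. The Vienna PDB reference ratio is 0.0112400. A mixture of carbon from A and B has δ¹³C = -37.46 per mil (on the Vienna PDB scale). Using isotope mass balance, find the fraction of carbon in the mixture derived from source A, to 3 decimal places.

δ_A = (0.0110437/0.0112400 − 1)×1000 = (0.982536 − 1)×1000 = -17.464 per mil
δ_B = (0.0107130/0.0112400 − 1)×1000 = (0.953114 − 1)×1000 = -46.886 per mil
f_A = (δ_mix − δ_B)/(δ_A − δ_B) = (-37.46 − (-46.886))/(-17.464 − (-46.886))
f_A = 9.426 / 29.422 = 0.3204

0.320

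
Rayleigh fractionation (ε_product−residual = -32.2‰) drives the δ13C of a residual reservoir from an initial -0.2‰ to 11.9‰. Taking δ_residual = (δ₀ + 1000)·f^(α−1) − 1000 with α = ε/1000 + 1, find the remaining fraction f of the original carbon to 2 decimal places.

α − 1 = ε/1000 = -0.0322
(δ_res + 1000)/(δ₀ + 1000) = (11.9 + 1000)/(-0.2 + 1000) = 1011.9/999.8 = 1.012102
f = 1.012102^(1/-0.0322) = exp(ln(1.012102)/-0.0322) = exp(0.01203/-0.0322)
f = exp(-0.3736) = 0.6883

0.69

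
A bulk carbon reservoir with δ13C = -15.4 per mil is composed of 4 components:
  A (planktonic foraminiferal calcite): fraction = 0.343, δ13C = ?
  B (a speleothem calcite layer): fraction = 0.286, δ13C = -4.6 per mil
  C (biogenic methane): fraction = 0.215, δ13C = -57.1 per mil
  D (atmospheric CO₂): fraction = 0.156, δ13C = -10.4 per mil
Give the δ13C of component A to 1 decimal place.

Isotope mass balance: δ_bulk = Σ fᵢ·δᵢ.
-15.4 = 0.343×δ_A + 0.286×(-4.6) + 0.215×(-57.1) + 0.156×(-10.4)
0.343·δ_A = -15.4 − (-15.215) = -0.185
δ_A = -0.185 / 0.343 = -0.54 per mil

-0.5 per mil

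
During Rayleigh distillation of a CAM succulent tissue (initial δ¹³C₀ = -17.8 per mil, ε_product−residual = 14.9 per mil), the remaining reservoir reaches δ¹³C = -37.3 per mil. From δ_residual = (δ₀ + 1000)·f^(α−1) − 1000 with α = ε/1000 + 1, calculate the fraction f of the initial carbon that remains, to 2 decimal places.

α − 1 = ε/1000 = 0.0149
(δ_res + 1000)/(δ₀ + 1000) = (-37.3 + 1000)/(-17.8 + 1000) = 962.7/982.2 = 0.980147
f = 0.980147^(1/0.0149) = exp(ln(0.980147)/0.0149) = exp(-0.02005/0.0149)
f = exp(-1.3458) = 0.2603

0.26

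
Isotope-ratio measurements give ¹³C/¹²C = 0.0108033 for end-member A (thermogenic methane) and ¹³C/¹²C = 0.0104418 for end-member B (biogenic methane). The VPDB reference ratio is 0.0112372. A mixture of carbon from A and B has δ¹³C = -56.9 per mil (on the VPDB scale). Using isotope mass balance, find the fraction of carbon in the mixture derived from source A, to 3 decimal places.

δ_A = (0.0108033/0.0112372 − 1)×1000 = (0.961387 − 1)×1000 = -38.613 per mil
δ_B = (0.0104418/0.0112372 − 1)×1000 = (0.929217 − 1)×1000 = -70.783 per mil
f_A = (δ_mix − δ_B)/(δ_A − δ_B) = (-56.9 − (-70.783))/(-38.613 − (-70.783))
f_A = 13.883 / 32.170 = 0.4315

0.432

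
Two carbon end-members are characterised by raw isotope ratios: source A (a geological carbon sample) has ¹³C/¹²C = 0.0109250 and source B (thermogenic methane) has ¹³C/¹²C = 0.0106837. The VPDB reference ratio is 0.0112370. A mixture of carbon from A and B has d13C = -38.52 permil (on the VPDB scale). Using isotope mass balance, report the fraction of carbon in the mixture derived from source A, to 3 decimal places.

δ_A = (0.0109250/0.0112370 − 1)×1000 = (0.972235 − 1)×1000 = -27.765 permil
δ_B = (0.0106837/0.0112370 − 1)×1000 = (0.950761 − 1)×1000 = -49.239 permil
f_A = (δ_mix − δ_B)/(δ_A − δ_B) = (-38.52 − (-49.239))/(-27.765 − (-49.239))
f_A = 10.719 / 21.474 = 0.4992

0.499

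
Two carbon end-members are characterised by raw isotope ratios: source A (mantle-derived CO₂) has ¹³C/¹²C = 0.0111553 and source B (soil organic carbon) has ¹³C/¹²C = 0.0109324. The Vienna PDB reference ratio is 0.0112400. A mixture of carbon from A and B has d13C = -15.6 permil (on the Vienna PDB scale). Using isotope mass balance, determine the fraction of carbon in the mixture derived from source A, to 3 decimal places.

0.593

δ_A = (0.0111553/0.0112400 − 1)×1000 = (0.992464 − 1)×1000 = -7.536 permil
δ_B = (0.0109324/0.0112400 − 1)×1000 = (0.972633 − 1)×1000 = -27.367 permil
f_A = (δ_mix − δ_B)/(δ_A − δ_B) = (-15.6 − (-27.367))/(-7.536 − (-27.367))
f_A = 11.767 / 19.831 = 0.5933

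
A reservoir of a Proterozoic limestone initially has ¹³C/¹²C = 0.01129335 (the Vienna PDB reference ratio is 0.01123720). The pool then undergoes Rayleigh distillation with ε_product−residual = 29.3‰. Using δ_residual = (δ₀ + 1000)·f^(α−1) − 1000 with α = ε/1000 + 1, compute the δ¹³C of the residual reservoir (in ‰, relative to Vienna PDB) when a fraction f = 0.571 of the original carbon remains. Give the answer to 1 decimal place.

-11.4‰

δ₀ = (0.01129335/0.01123720 − 1)×1000 = (1.004997 − 1)×1000 = 4.997‰
α − 1 = ε/1000 = 0.0293
f^(α−1) = 0.571^(0.0293) = 0.983715
δ_res = (4.997 + 1000) × 0.983715 − 1000 = 988.631 − 1000 = -11.37‰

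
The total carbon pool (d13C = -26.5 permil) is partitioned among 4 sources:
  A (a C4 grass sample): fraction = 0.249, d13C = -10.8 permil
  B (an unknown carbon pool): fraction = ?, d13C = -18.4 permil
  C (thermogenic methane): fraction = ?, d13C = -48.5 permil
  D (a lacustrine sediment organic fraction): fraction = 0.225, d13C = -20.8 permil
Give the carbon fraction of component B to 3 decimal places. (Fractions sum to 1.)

0.212

Let f_B and f_C be the unknown fractions; fractions sum to 1 so f_B + f_C = 0.526.
Mass balance: Σ fᵢ·δᵢ = δ_bulk ⇒ f_B·(-18.4) + f_C·(-48.5) = -26.5 − (-7.369) = -19.131
Substitute f_C = 0.526 − f_B:
f_B·(-18.4 − -48.5) = -19.131 − 0.526×(-48.5) = 6.380
f_B = 6.380 / 30.1 = 0.2120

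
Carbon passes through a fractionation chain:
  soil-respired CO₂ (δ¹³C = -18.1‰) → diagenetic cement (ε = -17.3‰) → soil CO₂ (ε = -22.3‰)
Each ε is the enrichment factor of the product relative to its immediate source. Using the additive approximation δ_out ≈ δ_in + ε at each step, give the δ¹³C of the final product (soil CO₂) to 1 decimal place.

step 1: δ ≈ -18.1 + (-17.3) = -35.4‰
step 2: δ ≈ -35.4 + (-22.3) = -57.7‰

-57.7‰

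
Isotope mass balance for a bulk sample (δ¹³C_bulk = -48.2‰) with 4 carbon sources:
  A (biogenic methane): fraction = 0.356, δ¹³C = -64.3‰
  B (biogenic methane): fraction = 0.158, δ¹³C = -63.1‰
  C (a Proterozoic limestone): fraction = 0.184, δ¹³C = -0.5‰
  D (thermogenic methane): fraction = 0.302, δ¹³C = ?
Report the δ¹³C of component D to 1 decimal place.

Isotope mass balance: δ_bulk = Σ fᵢ·δᵢ.
-48.2 = 0.356×(-64.3) + 0.158×(-63.1) + 0.184×(-0.5) + 0.302×δ_D
0.302·δ_D = -48.2 − (-32.953) = -15.247
δ_D = -15.247 / 0.302 = -50.49‰

-50.5‰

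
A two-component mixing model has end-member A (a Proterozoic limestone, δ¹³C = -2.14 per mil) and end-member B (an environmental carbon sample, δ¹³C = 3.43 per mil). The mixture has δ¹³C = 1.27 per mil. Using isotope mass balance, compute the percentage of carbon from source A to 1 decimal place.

38.8%

δ_mix = f_A·δ_A + (1 − f_A)·δ_B  ⇒  f_A = (δ_mix − δ_B)/(δ_A − δ_B)
f_A = (1.27 − (3.43)) / (-2.14 − (3.43))
f_A = -2.16 / -5.57 = 0.3878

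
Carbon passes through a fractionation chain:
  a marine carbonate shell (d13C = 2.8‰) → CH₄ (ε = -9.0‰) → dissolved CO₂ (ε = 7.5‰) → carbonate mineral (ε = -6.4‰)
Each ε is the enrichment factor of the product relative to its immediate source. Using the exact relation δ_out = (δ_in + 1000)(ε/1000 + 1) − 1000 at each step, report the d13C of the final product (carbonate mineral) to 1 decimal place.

step 1: δ = (2.80 + 1000)·(-9.0/1000 + 1) − 1000 = -6.23‰
step 2: δ = (-6.23 + 1000)·(7.5/1000 + 1) − 1000 = 1.23‰
step 3: δ = (1.23 + 1000)·(-6.4/1000 + 1) − 1000 = -5.18‰

-5.2‰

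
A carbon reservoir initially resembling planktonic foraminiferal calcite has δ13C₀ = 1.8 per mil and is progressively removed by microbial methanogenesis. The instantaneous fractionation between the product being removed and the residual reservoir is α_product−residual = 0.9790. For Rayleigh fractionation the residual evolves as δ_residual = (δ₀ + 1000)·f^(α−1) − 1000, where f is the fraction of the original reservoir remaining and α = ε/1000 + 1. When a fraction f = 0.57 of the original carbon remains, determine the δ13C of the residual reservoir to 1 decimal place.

13.7 per mil

Rayleigh residual: δ_res = (δ₀ + 1000)·f^(α−1) − 1000
α − 1 = -0.02100
f^(α−1) = 0.57^(-0.02100) = 1.011874
δ_res = (1.8 + 1000) × 1.011874 − 1000 = 1013.696 − 1000 = 13.70 per mil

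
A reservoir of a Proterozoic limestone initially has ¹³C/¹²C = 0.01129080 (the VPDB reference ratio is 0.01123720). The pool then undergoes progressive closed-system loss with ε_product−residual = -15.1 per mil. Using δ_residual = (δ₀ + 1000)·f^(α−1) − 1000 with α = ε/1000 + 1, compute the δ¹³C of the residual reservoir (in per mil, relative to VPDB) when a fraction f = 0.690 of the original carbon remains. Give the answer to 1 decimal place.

δ₀ = (0.01129080/0.01123720 − 1)×1000 = (1.004770 − 1)×1000 = 4.770 per mil
α − 1 = ε/1000 = -0.0151
f^(α−1) = 0.690^(-0.0151) = 1.005619
δ_res = (4.770 + 1000) × 1.005619 − 1000 = 1010.415 − 1000 = 10.42 per mil

10.4 per mil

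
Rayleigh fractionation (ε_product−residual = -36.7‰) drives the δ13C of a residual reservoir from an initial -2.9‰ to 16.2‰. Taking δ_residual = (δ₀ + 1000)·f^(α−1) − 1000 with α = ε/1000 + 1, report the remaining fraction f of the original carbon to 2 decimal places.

0.60

α − 1 = ε/1000 = -0.0367
(δ_res + 1000)/(δ₀ + 1000) = (16.2 + 1000)/(-2.9 + 1000) = 1016.2/997.1 = 1.019156
f = 1.019156^(1/-0.0367) = exp(ln(1.019156)/-0.0367) = exp(0.01897/-0.0367)
f = exp(-0.5170) = 0.5963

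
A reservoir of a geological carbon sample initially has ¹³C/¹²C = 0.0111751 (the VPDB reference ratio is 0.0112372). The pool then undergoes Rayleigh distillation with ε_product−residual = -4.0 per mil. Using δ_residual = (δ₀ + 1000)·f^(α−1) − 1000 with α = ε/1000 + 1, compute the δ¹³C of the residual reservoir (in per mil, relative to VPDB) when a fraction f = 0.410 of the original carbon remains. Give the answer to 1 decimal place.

-2.0 per mil

δ₀ = (0.0111751/0.0112372 − 1)×1000 = (0.994474 − 1)×1000 = -5.526 per mil
α − 1 = ε/1000 = -0.0040
f^(α−1) = 0.410^(-0.0040) = 1.003573
δ_res = (-5.526 + 1000) × 1.003573 − 1000 = 998.027 − 1000 = -1.97 per mil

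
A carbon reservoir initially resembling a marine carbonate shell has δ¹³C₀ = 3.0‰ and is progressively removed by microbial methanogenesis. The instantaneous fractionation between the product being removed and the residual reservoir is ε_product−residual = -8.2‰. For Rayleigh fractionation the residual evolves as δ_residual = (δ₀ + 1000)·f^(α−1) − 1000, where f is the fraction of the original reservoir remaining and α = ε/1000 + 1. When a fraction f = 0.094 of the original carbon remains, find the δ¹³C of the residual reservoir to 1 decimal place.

Rayleigh residual: δ_res = (δ₀ + 1000)·f^(α−1) − 1000
α = ε/1000 + 1 = 0.99180, so α − 1 = -0.00820
f^(α−1) = 0.094^(-0.00820) = 1.019578
δ_res = (3.0 + 1000) × 1.019578 − 1000 = 1022.636 − 1000 = 22.64‰

22.6‰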